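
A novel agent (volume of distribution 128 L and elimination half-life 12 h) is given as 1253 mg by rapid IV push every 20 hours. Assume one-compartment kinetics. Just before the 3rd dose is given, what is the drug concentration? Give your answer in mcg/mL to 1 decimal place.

f = (1/2)^(τ/t½) = (1/2)^(20/12) ≈ 0.3150.
C₀ = D/Vd = 1253/128 ≈ 9.789 mcg/mL.
Before the 3rd dose, 2 doses have been given. Superposition: Cmin = C₀·(f + f²).
≈ 9.789 × (0.3150 + 0.0992) ≈ 9.789 × 0.4142 ≈ 4.055 mcg/mL.

4.1 mcg/mL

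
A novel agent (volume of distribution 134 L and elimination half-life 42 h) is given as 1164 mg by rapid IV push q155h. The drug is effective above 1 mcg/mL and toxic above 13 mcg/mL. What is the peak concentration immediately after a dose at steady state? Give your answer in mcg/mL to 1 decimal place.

k = ln2/t½ = ln2/42 ≈ 0.016504 h⁻¹; fraction remaining f = e^(−kτ) = e^(−0.016504×155) ≈ 0.0775.
Accumulation ratio R = 1/(1 − f) ≈ 1/0.9225 ≈ 1.0840.
Single-dose peak C₀ = D/Vd = 1164/134 ≈ 8.687 mcg/mL.
Steady-state peak Cmax,ss = C₀·R ≈ 8.687 × 1.0840 ≈ 9.417 mcg/mL.
Peak 9.4 mcg/mL vs MTC 13 mcg/mL: below toxic threshold.

9.4 mcg/mL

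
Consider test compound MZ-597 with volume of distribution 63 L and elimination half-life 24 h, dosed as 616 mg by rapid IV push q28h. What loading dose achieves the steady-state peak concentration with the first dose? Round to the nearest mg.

f = (1/2)^(28/24) ≈ 0.445449; accumulation ratio R = 1/(1−f) ≈ 1.80326.
Loading dose to hit Cmax,ss on first dose: D_load = D_maint·R ≈ 616 × 1.80326 ≈ 1110.81 mg.

1111 mg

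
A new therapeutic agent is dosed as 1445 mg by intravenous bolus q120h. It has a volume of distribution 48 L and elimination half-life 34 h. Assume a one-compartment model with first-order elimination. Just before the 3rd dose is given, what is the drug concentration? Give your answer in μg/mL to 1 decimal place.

2.8 μg/mL

f = (1/2)^(τ/t½) = (1/2)^(120/34) ≈ 0.0866.
C₀ = D/Vd = 1445/48 ≈ 30.104 μg/mL.
Before the 3rd dose, 2 doses have been given. Superposition: Cmin = C₀·(f + f²).
≈ 30.104 × (0.0866 + 0.0075) ≈ 30.104 × 0.0941 ≈ 2.833 μg/mL.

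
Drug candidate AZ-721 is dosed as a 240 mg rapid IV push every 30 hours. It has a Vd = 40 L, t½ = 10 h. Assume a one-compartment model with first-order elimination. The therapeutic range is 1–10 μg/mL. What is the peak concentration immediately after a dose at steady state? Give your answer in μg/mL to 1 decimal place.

The dosing interval is 3 half-lives, so f = 2^(−3) = 0.125.
At steady state, R = 1/(1 − 0.125) = 8/7.
Single-dose peak C₀ = D/Vd = 240/40 = 6 μg/mL.
Steady-state peak Cmax,ss = C₀·R = 6 × 8/7 ≈ 6.857 μg/mL.
Peak 6.9 μg/mL vs MTC 10 μg/mL: below toxic threshold.

6.9 μg/mL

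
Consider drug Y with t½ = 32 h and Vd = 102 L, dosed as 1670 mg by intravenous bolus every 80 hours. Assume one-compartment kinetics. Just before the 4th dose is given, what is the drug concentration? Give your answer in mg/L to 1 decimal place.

f = (1/2)^(τ/t½) = (1/2)^(80/32) ≈ 0.1768.
C₀ = D/Vd = 1670/102 ≈ 16.373 mg/L.
Before the 4th dose, 3 doses have been given. Superposition: Cmin = C₀·(f + f² + … + f^3).
≈ 16.373 × (0.1768 + 0.0313 + 0.0055) ≈ 16.373 × 0.2136 ≈ 3.497 mg/L.

3.5 mg/L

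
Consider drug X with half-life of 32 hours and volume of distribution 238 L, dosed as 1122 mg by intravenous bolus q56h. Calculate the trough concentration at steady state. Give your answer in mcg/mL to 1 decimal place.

Over one 56-h interval, 56/32 ≈ 1.75 half-lives elapse, leaving f ≈ 0.2973 of each dose.
Accumulation ratio R = 1/(1 − f) ≈ 1/0.7027 ≈ 1.4231.
Single-dose peak C₀ = D/Vd = 1122/238 ≈ 4.714 mcg/mL.
Steady-state peak Cmax,ss = C₀·R ≈ 4.714 × 1.4231 ≈ 6.708 mcg/mL.
One interval later, Cmin,ss = Cmax,ss·e^(−kτ) ≈ 6.708 × 0.2973 ≈ 1.994 mcg/mL.

2.0 mcg/mL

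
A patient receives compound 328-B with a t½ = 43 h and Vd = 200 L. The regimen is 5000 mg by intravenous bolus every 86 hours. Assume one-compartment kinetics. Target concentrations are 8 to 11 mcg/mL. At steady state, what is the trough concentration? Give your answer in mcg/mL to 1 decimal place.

τ = 86 h = 2 half-lives, so f = (1/2)^2 = 0.25.
At steady state, R = 1/(1 − 0.25) = 4/3.
Single-dose peak C₀ = D/Vd = 5000/200 = 25 mcg/mL.
Steady-state peak Cmax,ss = C₀·R = 25 × 4/3 ≈ 33.333 mcg/mL.
Steady-state trough Cmin,ss = Cmax,ss·f ≈ 33.333 × 0.25 ≈ 8.333 mcg/mL.
Trough 8.3 mcg/mL vs MEC 8 mcg/mL: adequate.

8.3 mcg/mL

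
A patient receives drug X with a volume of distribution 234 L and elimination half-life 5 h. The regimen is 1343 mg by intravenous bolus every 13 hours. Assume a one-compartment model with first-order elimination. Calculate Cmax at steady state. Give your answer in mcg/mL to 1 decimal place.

6.9 mcg/mL

Over one 13-h interval, 13/5 ≈ 2.6 half-lives elapse, leaving f ≈ 0.1649 of each dose.
Accumulation ratio R = 1/(1 − f) ≈ 1/0.8351 ≈ 1.1975.
Each bolus raises the concentration by D/Vd = 1343/234 ≈ 5.739 mcg/mL.
Steady-state peak Cmax,ss = C₀·R ≈ 5.739 × 1.1975 ≈ 6.872 mcg/mL.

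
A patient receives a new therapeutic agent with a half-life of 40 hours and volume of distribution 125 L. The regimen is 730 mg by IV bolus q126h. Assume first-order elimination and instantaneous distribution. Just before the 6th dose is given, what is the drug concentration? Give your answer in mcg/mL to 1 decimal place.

f = (1/2)^(τ/t½) = (1/2)^(126/40) ≈ 0.1127.
C₀ = D/Vd = 730/125 ≈ 5.840 mcg/mL.
Before the 6th dose, 5 doses have been given. Superposition: Cmin = C₀·(f + f² + … + f^5).
≈ 5.840 × (0.1127 + 0.0127 + 0.0014 + 0.0002 + 0.0000) ≈ 5.840 × 0.1270 ≈ 0.742 mcg/mL.

0.7 mcg/mL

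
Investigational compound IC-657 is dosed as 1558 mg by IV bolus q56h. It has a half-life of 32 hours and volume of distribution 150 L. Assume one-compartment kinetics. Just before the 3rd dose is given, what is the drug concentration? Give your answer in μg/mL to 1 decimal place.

f = (1/2)^(τ/t½) = (1/2)^(56/32) ≈ 0.2973.
C₀ = D/Vd = 1558/150 ≈ 10.387 μg/mL.
Before the 3rd dose, 2 doses have been given. Superposition: Cmin = C₀·(f + f²).
≈ 10.387 × (0.2973 + 0.0884) ≈ 10.387 × 0.3857 ≈ 4.006 μg/mL.

4.0 μg/mL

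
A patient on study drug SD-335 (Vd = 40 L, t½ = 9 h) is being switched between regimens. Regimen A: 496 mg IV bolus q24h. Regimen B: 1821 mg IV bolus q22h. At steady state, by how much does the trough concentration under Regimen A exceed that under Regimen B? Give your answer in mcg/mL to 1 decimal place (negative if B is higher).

Regimen A: f = (1/2)^(24/9) ≈ 0.1575; Cmin,ss = (496/40)·f/(1−f) ≈ 2.318 mcg/mL.
Regimen B: f = (1/2)^(22/9) ≈ 0.1837; Cmin,ss = (1821/40)·f/(1−f) ≈ 10.245 mcg/mL.
Difference ≈ 2.318 − 10.245 ≈ -7.927 mcg/mL.

-7.9 mcg/mL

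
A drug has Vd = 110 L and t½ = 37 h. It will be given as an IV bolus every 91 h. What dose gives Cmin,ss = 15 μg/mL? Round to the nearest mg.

7425 mg

τ/t½ = 91/37 ≈ 2.4595, so f = (1/2)^(91/37) ≈ 0.181815.
Cmin,ss = (D/Vd)·f/(1−f), so D = Cmin,ss·Vd·(1−f)/f.
D = 15 × 110 × (1−f)/f ≈ 15 × 110 × 4.50010 ≈ 7425.16 mg.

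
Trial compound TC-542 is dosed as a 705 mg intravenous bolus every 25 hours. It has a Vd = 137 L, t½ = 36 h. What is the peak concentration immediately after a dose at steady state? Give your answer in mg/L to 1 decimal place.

13.5 mg/L

k = ln2/t½ = ln2/36 ≈ 0.019254 h⁻¹; fraction remaining f = e^(−kτ) = e^(−0.019254×25) ≈ 0.6179.
At steady state, accumulation factor R = 1/(1 − e^(−kτ)) ≈ 2.6171.
Single-dose peak C₀ = D/Vd = 705/137 ≈ 5.146 mg/L.
Cmax,ss = C₀/(1 − f) ≈ 5.146/0.3821 ≈ 13.468 mg/L.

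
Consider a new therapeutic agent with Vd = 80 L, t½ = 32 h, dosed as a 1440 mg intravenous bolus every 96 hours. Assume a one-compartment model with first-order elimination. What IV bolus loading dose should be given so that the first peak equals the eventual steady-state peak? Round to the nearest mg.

f = (1/2)^(96/32) ≈ 0.125000; accumulation ratio R = 1/(1−f) ≈ 1.14286.
Loading dose to hit Cmax,ss on first dose: D_load = D_maint·R ≈ 1440 × 1.14286 ≈ 1645.72 mg.

1646 mg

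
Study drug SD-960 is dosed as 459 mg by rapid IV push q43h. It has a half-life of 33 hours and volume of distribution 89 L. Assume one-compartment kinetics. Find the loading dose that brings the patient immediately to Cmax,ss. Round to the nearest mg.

772 mg

f = (1/2)^(43/33) ≈ 0.405274; accumulation ratio R = 1/(1−f) ≈ 1.68145.
Loading dose to hit Cmax,ss on first dose: D_load = D_maint·R ≈ 459 × 1.68145 ≈ 771.79 mg.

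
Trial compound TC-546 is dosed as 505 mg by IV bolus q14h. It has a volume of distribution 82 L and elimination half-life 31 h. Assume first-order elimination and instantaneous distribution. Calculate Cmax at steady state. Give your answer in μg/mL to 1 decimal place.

22.9 μg/mL

Over one 14-h interval, 14/31 ≈ 0.45161 half-lives elapse, leaving f ≈ 0.7312 of each dose.
Accumulation ratio R = 1/(1 − f) ≈ 1/0.2688 ≈ 3.7202.
Each bolus raises the concentration by D/Vd = 505/82 ≈ 6.159 μg/mL.
Cmax,ss = C₀/(1 − f) ≈ 6.159/0.2688 ≈ 22.913 μg/mL.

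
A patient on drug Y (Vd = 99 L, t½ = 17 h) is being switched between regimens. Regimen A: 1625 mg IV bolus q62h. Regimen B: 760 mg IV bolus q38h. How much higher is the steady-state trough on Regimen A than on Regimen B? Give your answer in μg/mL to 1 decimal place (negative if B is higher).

-0.6 μg/mL

Regimen A: f = (1/2)^(62/17) ≈ 0.0798; Cmin,ss = (1625/99)·f/(1−f) ≈ 1.423 μg/mL.
Regimen B: f = (1/2)^(38/17) ≈ 0.2124; Cmin,ss = (760/99)·f/(1−f) ≈ 2.070 μg/mL.
Difference ≈ 1.423 − 2.070 ≈ -0.647 μg/mL.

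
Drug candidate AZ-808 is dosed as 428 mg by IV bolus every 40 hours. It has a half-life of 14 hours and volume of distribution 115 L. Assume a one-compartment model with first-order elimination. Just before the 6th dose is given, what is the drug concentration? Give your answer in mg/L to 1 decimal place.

f = (1/2)^(τ/t½) = (1/2)^(40/14) ≈ 0.1380.
C₀ = D/Vd = 428/115 ≈ 3.722 mg/L.
Before the 6th dose, 5 doses have been given. Superposition: Cmin = C₀·(f + f² + … + f^5).
≈ 3.722 × (0.1380 + 0.0190 + 0.0026 + 0.0004 + 0.0001) ≈ 3.722 × 0.1601 ≈ 0.596 mg/L.

0.6 mg/L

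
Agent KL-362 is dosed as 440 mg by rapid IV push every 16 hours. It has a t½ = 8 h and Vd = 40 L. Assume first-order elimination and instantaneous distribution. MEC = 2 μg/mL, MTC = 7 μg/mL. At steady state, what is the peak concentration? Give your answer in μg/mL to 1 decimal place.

14.7 μg/mL

τ = 16 h = 2 half-lives, so f = (1/2)^2 = 0.25.
Accumulation ratio R = 1/(1 − f) = 1/0.75 = 4/3.
Single-dose peak C₀ = D/Vd = 440/40 = 11 μg/mL.
Steady-state peak Cmax,ss = C₀·R = 11 × 4/3 ≈ 14.667 μg/mL.
Peak 14.7 μg/mL vs MTC 7 μg/mL: exceeds toxic threshold.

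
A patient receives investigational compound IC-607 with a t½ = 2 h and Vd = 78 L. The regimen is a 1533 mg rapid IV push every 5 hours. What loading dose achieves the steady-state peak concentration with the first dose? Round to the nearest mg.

f = (1/2)^(5/2) ≈ 0.176777; accumulation ratio R = 1/(1−f) ≈ 1.21474.
Loading dose to hit Cmax,ss on first dose: D_load = D_maint·R ≈ 1533 × 1.21474 ≈ 1862.20 mg.

1862 mg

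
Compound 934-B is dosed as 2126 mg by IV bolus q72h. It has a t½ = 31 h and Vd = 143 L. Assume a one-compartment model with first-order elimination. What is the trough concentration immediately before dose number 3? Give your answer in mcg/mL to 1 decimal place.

f = (1/2)^(τ/t½) = (1/2)^(72/31) ≈ 0.1999.
C₀ = D/Vd = 2126/143 ≈ 14.867 mcg/mL.
Before the 3rd dose, 2 doses have been given. Superposition: Cmin = C₀·(f + f²).
≈ 14.867 × (0.1999 + 0.0400) ≈ 14.867 × 0.2399 ≈ 3.567 mcg/mL.

3.6 mcg/mL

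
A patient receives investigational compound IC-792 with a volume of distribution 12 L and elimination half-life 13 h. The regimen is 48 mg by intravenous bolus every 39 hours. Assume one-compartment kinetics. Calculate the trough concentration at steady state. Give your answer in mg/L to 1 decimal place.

τ = 39 h = 3 half-lives, so f = (1/2)^3 = 0.125.
At steady state, R = 1/(1 − 0.125) = 8/7.
Single-dose peak C₀ = D/Vd = 48/12 = 4 mg/L.
Steady-state peak Cmax,ss = C₀·R = 4 × 8/7 ≈ 4.571 mg/L.
Steady-state trough Cmin,ss = Cmax,ss·f ≈ 4.571 × 0.125 ≈ 0.571 mg/L.

0.6 mg/L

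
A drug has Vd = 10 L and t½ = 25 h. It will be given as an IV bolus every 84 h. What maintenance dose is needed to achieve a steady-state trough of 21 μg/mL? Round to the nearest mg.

1946 mg

τ/t½ = 84/25 ≈ 3.36, so f = (1/2)^(84/25) ≈ 0.097396.
Cmin,ss = (D/Vd)·f/(1−f), so D = Cmin,ss·Vd·(1−f)/f.
D = 21 × 10 × (1−f)/f ≈ 21 × 10 × 9.26736 ≈ 1946.15 mg.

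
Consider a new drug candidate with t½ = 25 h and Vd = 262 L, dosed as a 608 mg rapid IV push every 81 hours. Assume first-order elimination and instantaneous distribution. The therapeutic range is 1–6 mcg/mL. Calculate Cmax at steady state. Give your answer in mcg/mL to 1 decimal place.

τ/t½ = 81/25 ≈ 3.24, so fraction remaining f = (1/2)^(81/25) ≈ 0.1058.
At steady state, accumulation factor R = 1/(1 − e^(−kτ)) ≈ 1.1183.
Each bolus raises the concentration by D/Vd = 608/262 ≈ 2.321 mcg/mL.
Steady-state peak Cmax,ss = C₀·R ≈ 2.321 × 1.1183 ≈ 2.596 mcg/mL.
Peak 2.6 mcg/mL vs MTC 6 mcg/mL: below toxic threshold.

2.6 mcg/mL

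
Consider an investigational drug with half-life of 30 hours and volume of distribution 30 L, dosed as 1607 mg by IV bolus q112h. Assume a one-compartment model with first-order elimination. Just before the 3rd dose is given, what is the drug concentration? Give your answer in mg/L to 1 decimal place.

4.3 mg/L

f = (1/2)^(τ/t½) = (1/2)^(112/30) ≈ 0.0752.
C₀ = D/Vd = 1607/30 ≈ 53.567 mg/L.
Before the 3rd dose, 2 doses have been given. Superposition: Cmin = C₀·(f + f²).
≈ 53.567 × (0.0752 + 0.0057) ≈ 53.567 × 0.0809 ≈ 4.334 mg/L.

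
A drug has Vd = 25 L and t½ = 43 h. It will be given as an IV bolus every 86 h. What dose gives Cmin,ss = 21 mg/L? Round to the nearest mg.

τ/t½ = 86/43 ≈ 2, so f = (1/2)^(86/43) ≈ 0.250000.
Cmin,ss = (D/Vd)·f/(1−f), so D = Cmin,ss·Vd·(1−f)/f.
D = 21 × 25 × (1−f)/f ≈ 21 × 25 × 3.00000 ≈ 1575.00 mg.

1575 mg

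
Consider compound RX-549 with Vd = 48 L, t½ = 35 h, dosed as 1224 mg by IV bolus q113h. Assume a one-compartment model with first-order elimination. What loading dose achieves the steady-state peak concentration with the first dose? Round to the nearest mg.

1370 mg

f = (1/2)^(113/35) ≈ 0.106685; accumulation ratio R = 1/(1−f) ≈ 1.11943.
Loading dose to hit Cmax,ss on first dose: D_load = D_maint·R ≈ 1224 × 1.11943 ≈ 1370.18 mg.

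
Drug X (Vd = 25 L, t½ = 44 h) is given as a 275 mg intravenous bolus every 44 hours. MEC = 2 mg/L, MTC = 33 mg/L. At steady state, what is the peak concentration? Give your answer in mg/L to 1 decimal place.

The dosing interval is 1 half-life, so f = 2^(−1) = 0.5.
Accumulation ratio R = 1/(1 − f) = 1/0.5 = 2/1.
Single-dose peak C₀ = D/Vd = 275/25 = 11 mg/L.
Steady-state peak Cmax,ss = C₀·R = 11 × 2/1 ≈ 22.000 mg/L.
Peak 22.0 mg/L vs MTC 33 mg/L: below toxic threshold.

22.0 mg/L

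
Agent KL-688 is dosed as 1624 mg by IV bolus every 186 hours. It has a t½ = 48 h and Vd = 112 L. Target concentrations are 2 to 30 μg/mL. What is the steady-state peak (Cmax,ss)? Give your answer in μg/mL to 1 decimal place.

τ/t½ = 186/48 ≈ 3.875, so fraction remaining f = (1/2)^(186/48) ≈ 0.0682.
At steady state, accumulation factor R = 1/(1 − e^(−kτ)) ≈ 1.0732.
Single-dose peak C₀ = D/Vd = 1624/112 ≈ 14.500 μg/mL.
Steady-state peak Cmax,ss = C₀·R ≈ 14.500 × 1.0732 ≈ 15.561 μg/mL.
Peak 15.6 μg/mL vs MTC 30 μg/mL: below toxic threshold.

15.6 μg/mL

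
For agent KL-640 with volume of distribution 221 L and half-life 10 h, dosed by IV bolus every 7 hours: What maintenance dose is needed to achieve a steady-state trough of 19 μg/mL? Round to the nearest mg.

τ/t½ = 7/10 ≈ 0.7, so f = (1/2)^(7/10) ≈ 0.615572.
Cmin,ss = (D/Vd)·f/(1−f), so D = Cmin,ss·Vd·(1−f)/f.
D = 19 × 221 × (1−f)/f ≈ 19 × 221 × 0.62451 ≈ 2622.32 mg.

2622 mg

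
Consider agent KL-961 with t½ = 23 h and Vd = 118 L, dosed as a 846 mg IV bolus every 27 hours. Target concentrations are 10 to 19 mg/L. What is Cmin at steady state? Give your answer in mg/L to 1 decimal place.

τ/t½ = 27/23 ≈ 1.1739, so fraction remaining f = (1/2)^(27/23) ≈ 0.4432.
Accumulation ratio R = 1/(1 − f) ≈ 1/0.5568 ≈ 1.7960.
Each bolus raises the concentration by D/Vd = 846/118 ≈ 7.169 mg/L.
Cmax,ss = C₀/(1 − f) ≈ 7.169/0.5568 ≈ 12.875 mg/L.
One interval later, Cmin,ss = Cmax,ss·e^(−kτ) ≈ 12.875 × 0.4432 ≈ 5.706 mg/L.
Trough 5.7 mg/L vs MEC 10 mg/L: subtherapeutic.

5.7 mg/L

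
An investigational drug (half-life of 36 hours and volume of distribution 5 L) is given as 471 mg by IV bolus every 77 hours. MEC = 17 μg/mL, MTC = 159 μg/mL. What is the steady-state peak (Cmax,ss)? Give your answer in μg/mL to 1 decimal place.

Over one 77-h interval, 77/36 ≈ 2.1389 half-lives elapse, leaving f ≈ 0.2271 of each dose.
At steady state, accumulation factor R = 1/(1 − e^(−kτ)) ≈ 1.2938.
Each bolus raises the concentration by D/Vd = 471/5 ≈ 94.200 μg/mL.
Steady-state peak Cmax,ss = C₀·R ≈ 94.200 × 1.2938 ≈ 121.876 μg/mL.
Peak 121.9 μg/mL vs MTC 159 μg/mL: below toxic threshold.

121.9 μg/mL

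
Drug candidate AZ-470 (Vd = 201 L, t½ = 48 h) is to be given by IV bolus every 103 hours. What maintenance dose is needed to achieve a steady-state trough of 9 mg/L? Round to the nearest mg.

6197 mg

τ/t½ = 103/48 ≈ 2.1458, so f = (1/2)^(103/48) ≈ 0.225964.
Cmin,ss = (D/Vd)·f/(1−f), so D = Cmin,ss·Vd·(1−f)/f.
D = 9 × 201 × (1−f)/f ≈ 9 × 201 × 3.42548 ≈ 6196.69 mg.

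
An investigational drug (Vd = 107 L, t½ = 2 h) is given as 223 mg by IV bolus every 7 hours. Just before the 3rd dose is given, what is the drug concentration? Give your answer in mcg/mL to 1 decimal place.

f = (1/2)^(τ/t½) = (1/2)^(7/2) ≈ 0.0884.
C₀ = D/Vd = 223/107 ≈ 2.084 mcg/mL.
Before the 3rd dose, 2 doses have been given. Superposition: Cmin = C₀·(f + f²).
≈ 2.084 × (0.0884 + 0.0078) ≈ 2.084 × 0.0962 ≈ 0.200 mcg/mL.

0.2 mcg/mL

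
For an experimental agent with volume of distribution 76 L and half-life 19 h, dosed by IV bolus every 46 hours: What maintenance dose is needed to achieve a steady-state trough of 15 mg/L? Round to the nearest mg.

4965 mg

τ/t½ = 46/19 ≈ 2.4211, so f = (1/2)^(46/19) ≈ 0.186720.
Cmin,ss = (D/Vd)·f/(1−f), so D = Cmin,ss·Vd·(1−f)/f.
D = 15 × 76 × (1−f)/f ≈ 15 × 76 × 4.35561 ≈ 4965.40 mg.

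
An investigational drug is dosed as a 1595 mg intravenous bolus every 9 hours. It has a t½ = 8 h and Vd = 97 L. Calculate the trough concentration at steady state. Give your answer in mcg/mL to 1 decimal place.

13.9 mcg/mL

τ/t½ = 9/8 ≈ 1.125, so fraction remaining f = (1/2)^(9/8) ≈ 0.4585.
Accumulation ratio R = 1/(1 − f) ≈ 1/0.5415 ≈ 1.8467.
Single-dose peak C₀ = D/Vd = 1595/97 ≈ 16.443 mcg/mL.
Steady-state peak Cmax,ss = C₀·R ≈ 16.443 × 1.8467 ≈ 30.365 mcg/mL.
Steady-state trough Cmin,ss = Cmax,ss·f ≈ 30.365 × 0.4585 ≈ 13.922 mcg/mL.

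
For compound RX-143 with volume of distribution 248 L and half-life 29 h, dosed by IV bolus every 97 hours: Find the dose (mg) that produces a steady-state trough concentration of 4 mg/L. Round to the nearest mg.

τ/t½ = 97/29 ≈ 3.3448, so f = (1/2)^(97/29) ≈ 0.098425.
Cmin,ss = (D/Vd)·f/(1−f), so D = Cmin,ss·Vd·(1−f)/f.
D = 4 × 248 × (1−f)/f ≈ 4 × 248 × 9.16002 ≈ 9086.74 mg.

9087 mg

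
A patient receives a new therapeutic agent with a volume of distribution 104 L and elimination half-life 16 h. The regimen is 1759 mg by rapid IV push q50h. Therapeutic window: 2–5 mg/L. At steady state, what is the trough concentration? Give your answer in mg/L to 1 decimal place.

2.2 mg/L

k = ln2/t½ = ln2/16 ≈ 0.043322 h⁻¹; fraction remaining f = e^(−kτ) = e^(−0.043322×50) ≈ 0.1146.
Accumulation ratio R = 1/(1 − f) ≈ 1/0.8854 ≈ 1.1294.
Single-dose peak C₀ = D/Vd = 1759/104 ≈ 16.913 mg/L.
Steady-state peak Cmax,ss = C₀·R ≈ 16.913 × 1.1294 ≈ 19.102 mg/L.
One interval later, Cmin,ss = Cmax,ss·e^(−kτ) ≈ 19.102 × 0.1146 ≈ 2.189 mg/L.
Trough 2.2 mg/L vs MEC 2 mg/L: adequate.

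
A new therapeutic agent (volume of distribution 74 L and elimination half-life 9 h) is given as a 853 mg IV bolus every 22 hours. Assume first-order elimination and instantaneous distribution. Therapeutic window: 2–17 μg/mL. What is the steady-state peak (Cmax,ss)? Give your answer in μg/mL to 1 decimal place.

14.1 μg/mL

Over one 22-h interval, 22/9 ≈ 2.4444 half-lives elapse, leaving f ≈ 0.1837 of each dose.
Accumulation ratio R = 1/(1 − f) ≈ 1/0.8163 ≈ 1.2250.
Single-dose peak C₀ = D/Vd = 853/74 ≈ 11.527 μg/mL.
Cmax,ss = C₀/(1 − f) ≈ 11.527/0.8163 ≈ 14.121 μg/mL.
Peak 14.1 μg/mL vs MTC 17 μg/mL: below toxic threshold.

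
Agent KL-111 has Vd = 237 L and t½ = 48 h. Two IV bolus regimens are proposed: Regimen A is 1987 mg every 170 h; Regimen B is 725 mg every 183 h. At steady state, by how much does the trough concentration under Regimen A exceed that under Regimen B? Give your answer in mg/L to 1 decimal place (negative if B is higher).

0.6 mg/L

Regimen A: f = (1/2)^(170/48) ≈ 0.0859; Cmin,ss = (1987/237)·f/(1−f) ≈ 0.788 mg/L.
Regimen B: f = (1/2)^(183/48) ≈ 0.0712; Cmin,ss = (725/237)·f/(1−f) ≈ 0.235 mg/L.
Difference ≈ 0.788 − 0.235 ≈ 0.553 mg/L.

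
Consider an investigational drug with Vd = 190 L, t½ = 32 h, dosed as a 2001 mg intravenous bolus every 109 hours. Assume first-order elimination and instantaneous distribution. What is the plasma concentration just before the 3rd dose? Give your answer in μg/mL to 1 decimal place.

1.1 μg/mL

f = (1/2)^(τ/t½) = (1/2)^(109/32) ≈ 0.0943.
C₀ = D/Vd = 2001/190 ≈ 10.532 μg/mL.
Before the 3rd dose, 2 doses have been given. Superposition: Cmin = C₀·(f + f²).
≈ 10.532 × (0.0943 + 0.0089) ≈ 10.532 × 0.1032 ≈ 1.087 μg/mL.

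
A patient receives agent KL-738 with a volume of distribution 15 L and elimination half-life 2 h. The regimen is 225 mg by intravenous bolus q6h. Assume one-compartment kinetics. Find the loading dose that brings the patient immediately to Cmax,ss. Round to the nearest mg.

f = (1/2)^(6/2) ≈ 0.125000; accumulation ratio R = 1/(1−f) ≈ 1.14286.
Loading dose to hit Cmax,ss on first dose: D_load = D_maint·R ≈ 225 × 1.14286 ≈ 257.14 mg.

257 mg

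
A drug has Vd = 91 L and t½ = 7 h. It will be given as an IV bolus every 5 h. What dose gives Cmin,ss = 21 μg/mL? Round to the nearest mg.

τ/t½ = 5/7 ≈ 0.71429, so f = (1/2)^(5/7) ≈ 0.609507.
Cmin,ss = (D/Vd)·f/(1−f), so D = Cmin,ss·Vd·(1−f)/f.
D = 21 × 91 × (1−f)/f ≈ 21 × 91 × 0.64067 ≈ 1224.32 mg.

1224 mg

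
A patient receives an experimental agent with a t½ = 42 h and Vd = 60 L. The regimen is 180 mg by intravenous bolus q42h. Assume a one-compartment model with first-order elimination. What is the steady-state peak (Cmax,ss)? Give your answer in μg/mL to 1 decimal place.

The dosing interval is 1 half-life, so f = 2^(−1) = 0.5.
Accumulation ratio R = 1/(1 − f) = 1/0.5 = 2/1.
Single-dose peak C₀ = D/Vd = 180/60 = 3 μg/mL.
Steady-state peak Cmax,ss = C₀·R = 3 × 2/1 ≈ 6.000 μg/mL.

6.0 μg/mL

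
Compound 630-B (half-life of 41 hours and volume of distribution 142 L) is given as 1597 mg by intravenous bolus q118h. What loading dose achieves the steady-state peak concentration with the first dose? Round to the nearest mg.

1848 mg

f = (1/2)^(118/41) ≈ 0.136026; accumulation ratio R = 1/(1−f) ≈ 1.15744.
Loading dose to hit Cmax,ss on first dose: D_load = D_maint·R ≈ 1597 × 1.15744 ≈ 1848.43 mg.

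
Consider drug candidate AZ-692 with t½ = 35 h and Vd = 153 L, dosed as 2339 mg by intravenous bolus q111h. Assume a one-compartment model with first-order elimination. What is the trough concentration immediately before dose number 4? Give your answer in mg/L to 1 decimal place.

1.9 mg/L

f = (1/2)^(τ/t½) = (1/2)^(111/35) ≈ 0.1110.
C₀ = D/Vd = 2339/153 ≈ 15.288 mg/L.
Before the 4th dose, 3 doses have been given. Superposition: Cmin = C₀·(f + f² + … + f^3).
≈ 15.288 × (0.1110 + 0.0123 + 0.0014) ≈ 15.288 × 0.1247 ≈ 1.906 mg/L.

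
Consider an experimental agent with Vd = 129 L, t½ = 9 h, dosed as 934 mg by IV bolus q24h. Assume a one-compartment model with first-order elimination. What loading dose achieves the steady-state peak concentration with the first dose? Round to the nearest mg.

f = (1/2)^(24/9) ≈ 0.157490; accumulation ratio R = 1/(1−f) ≈ 1.18693.
Loading dose to hit Cmax,ss on first dose: D_load = D_maint·R ≈ 934 × 1.18693 ≈ 1108.59 mg.

1109 mg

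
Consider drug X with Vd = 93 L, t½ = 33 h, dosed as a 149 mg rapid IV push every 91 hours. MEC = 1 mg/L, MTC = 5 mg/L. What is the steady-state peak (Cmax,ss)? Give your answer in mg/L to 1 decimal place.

1.9 mg/L

τ/t½ = 91/33 ≈ 2.7576, so fraction remaining f = (1/2)^(91/33) ≈ 0.1479.
At steady state, accumulation factor R = 1/(1 − e^(−kτ)) ≈ 1.1736.
Single-dose peak C₀ = D/Vd = 149/93 ≈ 1.602 mg/L.
Steady-state peak Cmax,ss = C₀·R ≈ 1.602 × 1.1736 ≈ 1.880 mg/L.
Peak 1.9 mg/L vs MTC 5 mg/L: below toxic threshold.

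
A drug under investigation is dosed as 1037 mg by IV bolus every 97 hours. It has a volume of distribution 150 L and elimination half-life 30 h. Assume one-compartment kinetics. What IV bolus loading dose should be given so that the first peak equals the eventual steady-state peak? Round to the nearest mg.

f = (1/2)^(97/30) ≈ 0.106333; accumulation ratio R = 1/(1−f) ≈ 1.11899.
Loading dose to hit Cmax,ss on first dose: D_load = D_maint·R ≈ 1037 × 1.11899 ≈ 1160.39 mg.

1160 mg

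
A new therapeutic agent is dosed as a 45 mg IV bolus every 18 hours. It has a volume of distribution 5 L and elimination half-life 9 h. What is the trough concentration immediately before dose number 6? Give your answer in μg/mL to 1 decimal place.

f = (1/2)^(τ/t½) = (1/2)^(18/9) ≈ 0.2500.
C₀ = D/Vd = 45/5 ≈ 9.000 μg/mL.
Before the 6th dose, 5 doses have been given. Superposition: Cmin = C₀·(f + f² + … + f^5).
≈ 9.000 × (0.2500 + 0.0625 + 0.0156 + 0.0039 + 0.0010) ≈ 9.000 × 0.3330 ≈ 2.997 μg/mL.

3.0 μg/mL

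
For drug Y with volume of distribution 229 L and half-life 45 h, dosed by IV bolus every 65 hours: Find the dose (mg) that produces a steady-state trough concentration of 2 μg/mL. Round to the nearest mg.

τ/t½ = 65/45 ≈ 1.4444, so f = (1/2)^(65/45) ≈ 0.367434.
Cmin,ss = (D/Vd)·f/(1−f), so D = Cmin,ss·Vd·(1−f)/f.
D = 2 × 229 × (1−f)/f ≈ 2 × 229 × 1.72158 ≈ 788.48 mg.

788 mg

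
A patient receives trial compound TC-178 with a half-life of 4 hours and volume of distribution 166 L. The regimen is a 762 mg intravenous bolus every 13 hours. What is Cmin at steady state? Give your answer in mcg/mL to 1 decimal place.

τ/t½ = 13/4 ≈ 3.25, so fraction remaining f = (1/2)^(13/4) ≈ 0.1051.
At steady state, accumulation factor R = 1/(1 − e^(−kτ)) ≈ 1.1174.
Each bolus raises the concentration by D/Vd = 762/166 ≈ 4.590 mcg/mL.
Cmax,ss = C₀/(1 − f) ≈ 4.590/0.8949 ≈ 5.129 mcg/mL.
One interval later, Cmin,ss = Cmax,ss·e^(−kτ) ≈ 5.129 × 0.1051 ≈ 0.539 mcg/mL.

0.5 mcg/mL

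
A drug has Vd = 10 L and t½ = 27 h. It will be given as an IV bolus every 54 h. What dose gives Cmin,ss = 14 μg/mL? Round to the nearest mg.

420 mg

τ/t½ = 54/27 ≈ 2, so f = (1/2)^(54/27) ≈ 0.250000.
Cmin,ss = (D/Vd)·f/(1−f), so D = Cmin,ss·Vd·(1−f)/f.
D = 14 × 10 × (1−f)/f ≈ 14 × 10 × 3.00000 ≈ 420.00 mg.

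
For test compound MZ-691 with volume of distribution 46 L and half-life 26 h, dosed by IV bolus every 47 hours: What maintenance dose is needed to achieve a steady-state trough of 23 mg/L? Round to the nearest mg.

2646 mg

τ/t½ = 47/26 ≈ 1.8077, so f = (1/2)^(47/26) ≈ 0.285647.
Cmin,ss = (D/Vd)·f/(1−f), so D = Cmin,ss·Vd·(1−f)/f.
D = 23 × 46 × (1−f)/f ≈ 23 × 46 × 2.50082 ≈ 2645.87 mg.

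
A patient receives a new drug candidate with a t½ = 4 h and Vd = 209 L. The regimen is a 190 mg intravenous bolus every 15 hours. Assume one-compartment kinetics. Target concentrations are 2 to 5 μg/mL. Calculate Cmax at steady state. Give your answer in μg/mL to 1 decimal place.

τ/t½ = 15/4 ≈ 3.75, so fraction remaining f = (1/2)^(15/4) ≈ 0.0743.
At steady state, accumulation factor R = 1/(1 − e^(−kτ)) ≈ 1.0803.
Single-dose peak C₀ = D/Vd = 190/209 ≈ 0.909 μg/mL.
Steady-state peak Cmax,ss = C₀·R ≈ 0.909 × 1.0803 ≈ 0.982 μg/mL.
Peak 1.0 μg/mL vs MTC 5 μg/mL: below toxic threshold.

1.0 μg/mL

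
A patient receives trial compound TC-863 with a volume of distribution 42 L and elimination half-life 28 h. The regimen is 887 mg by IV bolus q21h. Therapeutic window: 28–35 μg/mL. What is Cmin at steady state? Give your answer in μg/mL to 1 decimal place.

31.0 μg/mL

k = ln2/t½ = ln2/28 ≈ 0.024755 h⁻¹; fraction remaining f = e^(−kτ) = e^(−0.024755×21) ≈ 0.5946.
Accumulation ratio R = 1/(1 − f) ≈ 1/0.4054 ≈ 2.4667.
Each bolus raises the concentration by D/Vd = 887/42 ≈ 21.119 μg/mL.
Cmax,ss = C₀/(1 − f) ≈ 21.119/0.4054 ≈ 52.094 μg/mL.
One interval later, Cmin,ss = Cmax,ss·e^(−kτ) ≈ 52.094 × 0.5946 ≈ 30.975 μg/mL.
Trough 31.0 μg/mL vs MEC 28 μg/mL: adequate.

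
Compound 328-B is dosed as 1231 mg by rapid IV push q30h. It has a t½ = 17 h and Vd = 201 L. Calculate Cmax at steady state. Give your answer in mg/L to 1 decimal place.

τ/t½ = 30/17 ≈ 1.7647, so fraction remaining f = (1/2)^(30/17) ≈ 0.2943.
Accumulation ratio R = 1/(1 − f) ≈ 1/0.7057 ≈ 1.4170.
Single-dose peak C₀ = D/Vd = 1231/201 ≈ 6.124 mg/L.
Steady-state peak Cmax,ss = C₀·R ≈ 6.124 × 1.4170 ≈ 8.678 mg/L.

8.7 mg/L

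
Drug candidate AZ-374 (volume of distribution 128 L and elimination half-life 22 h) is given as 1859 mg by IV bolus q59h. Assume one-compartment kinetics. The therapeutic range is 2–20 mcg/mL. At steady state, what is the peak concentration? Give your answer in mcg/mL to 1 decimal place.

17.2 mcg/mL

τ/t½ = 59/22 ≈ 2.6818, so fraction remaining f = (1/2)^(59/22) ≈ 0.1558.
Accumulation ratio R = 1/(1 − f) ≈ 1/0.8442 ≈ 1.1846.
Each bolus raises the concentration by D/Vd = 1859/128 ≈ 14.523 mcg/mL.
Steady-state peak Cmax,ss = C₀·R ≈ 14.523 × 1.1846 ≈ 17.204 mcg/mL.
Peak 17.2 mcg/mL vs MTC 20 mcg/mL: below toxic threshold.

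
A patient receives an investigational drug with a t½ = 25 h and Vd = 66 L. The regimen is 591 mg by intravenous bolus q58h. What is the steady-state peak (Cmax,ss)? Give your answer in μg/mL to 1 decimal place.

τ/t½ = 58/25 ≈ 2.32, so fraction remaining f = (1/2)^(58/25) ≈ 0.2003.
At steady state, accumulation factor R = 1/(1 − e^(−kτ)) ≈ 1.2505.
Single-dose peak C₀ = D/Vd = 591/66 ≈ 8.955 μg/mL.
Steady-state peak Cmax,ss = C₀·R ≈ 8.955 × 1.2505 ≈ 11.198 μg/mL.

11.2 μg/mL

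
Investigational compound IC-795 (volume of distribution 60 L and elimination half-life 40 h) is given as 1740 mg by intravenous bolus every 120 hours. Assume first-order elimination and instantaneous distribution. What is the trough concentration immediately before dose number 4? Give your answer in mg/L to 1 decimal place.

4.1 mg/L

f = (1/2)^(τ/t½) = (1/2)^(120/40) ≈ 0.1250.
C₀ = D/Vd = 1740/60 ≈ 29.000 mg/L.
Before the 4th dose, 3 doses have been given. Superposition: Cmin = C₀·(f + f² + … + f^3).
≈ 29.000 × (0.1250 + 0.0156 + 0.0020) ≈ 29.000 × 0.1426 ≈ 4.135 mg/L.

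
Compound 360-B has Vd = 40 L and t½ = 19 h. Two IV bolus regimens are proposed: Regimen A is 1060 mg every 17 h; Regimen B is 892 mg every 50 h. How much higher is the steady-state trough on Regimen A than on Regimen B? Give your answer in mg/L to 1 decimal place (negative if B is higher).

Regimen A: f = (1/2)^(17/19) ≈ 0.5378; Cmin,ss = (1060/40)·f/(1−f) ≈ 30.834 mg/L.
Regimen B: f = (1/2)^(50/19) ≈ 0.1614; Cmin,ss = (892/40)·f/(1−f) ≈ 4.292 mg/L.
Difference ≈ 30.834 − 4.292 ≈ 26.542 mg/L.

26.5 mg/L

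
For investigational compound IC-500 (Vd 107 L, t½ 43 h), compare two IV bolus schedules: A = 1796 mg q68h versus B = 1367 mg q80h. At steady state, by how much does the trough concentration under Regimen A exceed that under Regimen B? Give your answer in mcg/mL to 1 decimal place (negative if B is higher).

3.6 mcg/mL

Regimen A: f = (1/2)^(68/43) ≈ 0.3342; Cmin,ss = (1796/107)·f/(1−f) ≈ 8.425 mcg/mL.
Regimen B: f = (1/2)^(80/43) ≈ 0.2754; Cmin,ss = (1367/107)·f/(1−f) ≈ 4.856 mcg/mL.
Difference ≈ 8.425 − 4.856 ≈ 3.569 mcg/mL.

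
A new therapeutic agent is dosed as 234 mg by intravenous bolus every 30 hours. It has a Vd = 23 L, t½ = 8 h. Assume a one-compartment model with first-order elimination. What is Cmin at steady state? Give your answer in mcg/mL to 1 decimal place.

0.8 mcg/mL

k = ln2/t½ = ln2/8 ≈ 0.086643 h⁻¹; fraction remaining f = e^(−kτ) = e^(−0.086643×30) ≈ 0.0743.
Single-dose peak C₀ = D/Vd = 234/23 ≈ 10.174 mcg/mL.
Steady-state trough Cmin,ss = C₀·f/(1−f) ≈ 10.174 × 0.0743/0.9257 ≈ 0.817 mcg/mL.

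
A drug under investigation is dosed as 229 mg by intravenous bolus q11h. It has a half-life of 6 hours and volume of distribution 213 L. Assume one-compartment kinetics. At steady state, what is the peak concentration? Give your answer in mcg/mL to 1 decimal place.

τ/t½ = 11/6 ≈ 1.8333, so fraction remaining f = (1/2)^(11/6) ≈ 0.2806.
At steady state, accumulation factor R = 1/(1 − e^(−kτ)) ≈ 1.3900.
Each bolus raises the concentration by D/Vd = 229/213 ≈ 1.075 mcg/mL.
Steady-state peak Cmax,ss = C₀·R ≈ 1.075 × 1.3900 ≈ 1.494 mcg/mL.

1.5 mcg/mL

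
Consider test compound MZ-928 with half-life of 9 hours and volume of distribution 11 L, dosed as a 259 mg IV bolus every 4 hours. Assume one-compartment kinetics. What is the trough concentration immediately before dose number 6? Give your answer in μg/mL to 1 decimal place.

f = (1/2)^(τ/t½) = (1/2)^(4/9) ≈ 0.7349.
C₀ = D/Vd = 259/11 ≈ 23.545 μg/mL.
Before the 6th dose, 5 doses have been given. Superposition: Cmin = C₀·(f + f² + … + f^5).
≈ 23.545 × (0.7349 + 0.5401 + 0.3969 + 0.2917 + 0.2144) ≈ 23.545 × 2.1780 ≈ 51.281 μg/mL.

51.3 μg/mL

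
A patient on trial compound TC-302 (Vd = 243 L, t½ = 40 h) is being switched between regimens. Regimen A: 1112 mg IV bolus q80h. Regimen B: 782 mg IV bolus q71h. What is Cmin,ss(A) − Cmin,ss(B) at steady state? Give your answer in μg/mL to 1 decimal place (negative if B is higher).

0.2 μg/mL

Regimen A: f = (1/2)^(80/40) ≈ 0.2500; Cmin,ss = (1112/243)·f/(1−f) ≈ 1.525 μg/mL.
Regimen B: f = (1/2)^(71/40) ≈ 0.2922; Cmin,ss = (782/243)·f/(1−f) ≈ 1.329 μg/mL.
Difference ≈ 1.525 − 1.329 ≈ 0.196 μg/mL.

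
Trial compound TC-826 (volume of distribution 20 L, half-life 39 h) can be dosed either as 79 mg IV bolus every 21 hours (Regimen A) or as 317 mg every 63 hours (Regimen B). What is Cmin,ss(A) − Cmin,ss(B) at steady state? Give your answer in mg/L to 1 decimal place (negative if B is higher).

1.1 mg/L

Regimen A: f = (1/2)^(21/39) ≈ 0.6885; Cmin,ss = (79/20)·f/(1−f) ≈ 8.731 mg/L.
Regimen B: f = (1/2)^(63/39) ≈ 0.3264; Cmin,ss = (317/20)·f/(1−f) ≈ 7.680 mg/L.
Difference ≈ 8.731 − 7.680 ≈ 1.051 mg/L.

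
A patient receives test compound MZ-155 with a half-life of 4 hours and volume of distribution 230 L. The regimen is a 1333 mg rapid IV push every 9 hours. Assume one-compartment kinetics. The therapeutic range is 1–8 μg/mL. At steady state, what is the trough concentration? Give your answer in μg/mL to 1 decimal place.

1.5 μg/mL

Over one 9-h interval, 9/4 ≈ 2.25 half-lives elapse, leaving f ≈ 0.2102 of each dose.
Accumulation ratio R = 1/(1 − f) ≈ 1/0.7898 ≈ 1.2661.
Each bolus raises the concentration by D/Vd = 1333/230 ≈ 5.796 μg/mL.
Steady-state peak Cmax,ss = C₀·R ≈ 5.796 × 1.2661 ≈ 7.338 μg/mL.
Steady-state trough Cmin,ss = Cmax,ss·f ≈ 7.338 × 0.2102 ≈ 1.542 μg/mL.
Trough 1.5 μg/mL vs MEC 1 μg/mL: adequate.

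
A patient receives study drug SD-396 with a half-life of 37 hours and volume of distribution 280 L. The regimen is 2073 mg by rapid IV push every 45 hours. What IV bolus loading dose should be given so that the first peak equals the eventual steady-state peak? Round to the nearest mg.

f = (1/2)^(45/37) ≈ 0.430410; accumulation ratio R = 1/(1−f) ≈ 1.75565.
Loading dose to hit Cmax,ss on first dose: D_load = D_maint·R ≈ 2073 × 1.75565 ≈ 3639.46 mg.

3639 mg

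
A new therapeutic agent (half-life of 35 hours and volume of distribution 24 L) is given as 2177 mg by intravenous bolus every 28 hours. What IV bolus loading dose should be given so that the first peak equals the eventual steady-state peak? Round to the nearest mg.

5115 mg

f = (1/2)^(28/35) ≈ 0.574349; accumulation ratio R = 1/(1−f) ≈ 2.34934.
Loading dose to hit Cmax,ss on first dose: D_load = D_maint·R ≈ 2177 × 2.34934 ≈ 5114.51 mg.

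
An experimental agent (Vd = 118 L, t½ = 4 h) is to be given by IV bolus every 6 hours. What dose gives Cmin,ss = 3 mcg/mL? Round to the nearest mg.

647 mg

τ/t½ = 6/4 ≈ 1.5, so f = (1/2)^(6/4) ≈ 0.353553.
Cmin,ss = (D/Vd)·f/(1−f), so D = Cmin,ss·Vd·(1−f)/f.
D = 3 × 118 × (1−f)/f ≈ 3 × 118 × 1.82843 ≈ 647.26 mg.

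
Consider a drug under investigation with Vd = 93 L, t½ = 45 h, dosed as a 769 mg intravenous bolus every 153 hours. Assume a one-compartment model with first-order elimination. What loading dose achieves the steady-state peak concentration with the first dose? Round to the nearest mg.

849 mg

f = (1/2)^(153/45) ≈ 0.094732; accumulation ratio R = 1/(1−f) ≈ 1.10465.
Loading dose to hit Cmax,ss on first dose: D_load = D_maint·R ≈ 769 × 1.10465 ≈ 849.48 mg.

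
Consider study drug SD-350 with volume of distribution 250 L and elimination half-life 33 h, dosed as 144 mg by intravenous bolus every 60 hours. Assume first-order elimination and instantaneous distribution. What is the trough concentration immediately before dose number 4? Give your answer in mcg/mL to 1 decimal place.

f = (1/2)^(τ/t½) = (1/2)^(60/33) ≈ 0.2836.
C₀ = D/Vd = 144/250 ≈ 0.576 mcg/mL.
Before the 4th dose, 3 doses have been given. Superposition: Cmin = C₀·(f + f² + … + f^3).
≈ 0.576 × (0.2836 + 0.0804 + 0.0228) ≈ 0.576 × 0.3868 ≈ 0.223 mcg/mL.

0.2 mcg/mL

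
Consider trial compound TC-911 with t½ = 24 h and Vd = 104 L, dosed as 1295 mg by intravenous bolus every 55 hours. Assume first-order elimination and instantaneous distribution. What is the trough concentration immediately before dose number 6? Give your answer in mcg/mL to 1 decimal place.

3.2 mcg/mL

f = (1/2)^(τ/t½) = (1/2)^(55/24) ≈ 0.2042.
C₀ = D/Vd = 1295/104 ≈ 12.452 mcg/mL.
Before the 6th dose, 5 doses have been given. Superposition: Cmin = C₀·(f + f² + … + f^5).
≈ 12.452 × (0.2042 + 0.0417 + 0.0085 + 0.0017 + 0.0004) ≈ 12.452 × 0.2565 ≈ 3.194 mcg/mL.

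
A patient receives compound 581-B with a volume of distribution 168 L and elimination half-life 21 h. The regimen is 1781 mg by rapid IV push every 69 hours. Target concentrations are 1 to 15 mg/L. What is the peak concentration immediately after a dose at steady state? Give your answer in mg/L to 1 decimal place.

11.8 mg/L

τ/t½ = 69/21 ≈ 3.2857, so fraction remaining f = (1/2)^(69/21) ≈ 0.1025.
At steady state, accumulation factor R = 1/(1 − e^(−kτ)) ≈ 1.1142.
Single-dose peak C₀ = D/Vd = 1781/168 ≈ 10.601 mg/L.
Steady-state peak Cmax,ss = C₀·R ≈ 10.601 × 1.1142 ≈ 11.812 mg/L.
Peak 11.8 mg/L vs MTC 15 mg/L: below toxic threshold.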